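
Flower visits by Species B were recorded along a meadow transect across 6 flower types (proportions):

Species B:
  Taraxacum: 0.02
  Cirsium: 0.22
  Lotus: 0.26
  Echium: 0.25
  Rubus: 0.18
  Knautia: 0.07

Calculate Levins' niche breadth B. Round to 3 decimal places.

4.625

Σpᵢ² = 0.02² + 0.22² + 0.26² + 0.25² + 0.18² + 0.07² = 0.0004 + 0.0484 + 0.0676 + 0.0625 + 0.0324 + 0.0049 = 0.2162
B = 1 / 0.2162 = 4.62535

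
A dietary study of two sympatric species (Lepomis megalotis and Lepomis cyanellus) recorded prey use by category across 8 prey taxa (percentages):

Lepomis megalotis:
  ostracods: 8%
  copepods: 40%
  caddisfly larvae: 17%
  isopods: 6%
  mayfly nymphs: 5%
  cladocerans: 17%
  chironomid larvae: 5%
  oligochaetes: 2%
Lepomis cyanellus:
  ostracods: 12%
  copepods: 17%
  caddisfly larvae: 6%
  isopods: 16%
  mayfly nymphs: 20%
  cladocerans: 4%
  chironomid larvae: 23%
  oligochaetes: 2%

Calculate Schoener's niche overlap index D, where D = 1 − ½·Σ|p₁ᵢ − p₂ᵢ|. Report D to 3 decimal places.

0.530

Convert percentages to proportions (divide by 100).
Σ|p₁ᵢ − p₂ᵢ| = 0.04 + 0.23 + 0.11 + 0.10 + 0.15 + 0.13 + 0.18 + 0.00 = 0.94
D = 1 − ½ × 0.94 = 1 − 0.470 = 0.53000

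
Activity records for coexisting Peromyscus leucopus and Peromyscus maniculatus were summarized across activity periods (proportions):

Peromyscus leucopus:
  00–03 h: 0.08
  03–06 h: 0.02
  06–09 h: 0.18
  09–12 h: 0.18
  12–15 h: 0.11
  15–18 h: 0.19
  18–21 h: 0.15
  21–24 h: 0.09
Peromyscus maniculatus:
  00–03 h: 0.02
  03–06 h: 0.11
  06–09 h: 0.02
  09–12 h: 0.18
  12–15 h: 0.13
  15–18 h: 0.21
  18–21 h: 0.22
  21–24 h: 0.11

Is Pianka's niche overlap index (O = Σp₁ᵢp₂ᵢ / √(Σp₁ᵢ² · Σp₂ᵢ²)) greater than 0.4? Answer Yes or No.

Σ p₁ᵢp₂ᵢ = 0.0016 + 0.0022 + 0.0036 + 0.0324 + 0.0143 + 0.0399 + 0.0330 + 0.0099 = 0.1369
Σp_1ᵢ² = 0.08² + 0.02² + 0.18² + 0.18² + 0.11² + 0.19² + 0.15² + 0.09² = 0.0064 + 0.0004 + 0.0324 + 0.0324 + 0.0121 + 0.0361 + 0.0225 + 0.0081 = 0.1504
Σp_2ᵢ² = 0.02² + 0.11² + 0.02² + 0.18² + 0.13² + 0.21² + 0.22² + 0.11² = 0.0004 + 0.0121 + 0.0004 + 0.0324 + 0.0169 + 0.0441 + 0.0484 + 0.0121 = 0.1668
O = 0.1369 / √(0.1504 × 0.1668) = 0.1369 / 0.15839 = 0.8643
O = 0.8643 > 0.4 → Yes.

Yes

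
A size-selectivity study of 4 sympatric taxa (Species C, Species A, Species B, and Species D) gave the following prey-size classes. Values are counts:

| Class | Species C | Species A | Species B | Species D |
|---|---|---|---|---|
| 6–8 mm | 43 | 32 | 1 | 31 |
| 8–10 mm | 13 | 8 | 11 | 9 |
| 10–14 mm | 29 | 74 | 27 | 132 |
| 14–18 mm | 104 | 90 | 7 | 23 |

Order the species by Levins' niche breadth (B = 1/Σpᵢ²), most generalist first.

Species A > Species C > Species B > Species D

Proportions for Species C (n=189): 43/189=0.2275, 13/189=0.0688, 29/189=0.1534, 104/189=0.5503
Proportions for Species A (n=204): 32/204=0.1569, 8/204=0.0392, 74/204=0.3627, 90/204=0.4412
Proportions for Species B (n=46): 1/46=0.0217, 11/46=0.2391, 27/46=0.5870, 7/46=0.1522
Proportions for Species D (n=195): 31/195=0.1590, 9/195=0.0462, 132/195=0.6769, 23/195=0.1179
Σp_Cᵢ² = 0.2275² + 0.0688² + 0.1534² + 0.5503² = 0.051756 + 0.004733 + 0.023532 + 0.302830 = 0.382851
B_C = 1 / 0.382851 = 2.6120
Σp_Aᵢ² = 0.1569² + 0.0392² + 0.3627² + 0.4412² = 0.024618 + 0.001537 + 0.131551 + 0.194657 = 0.352363
B_A = 1 / 0.352363 = 2.8380
Σp_Bᵢ² = 0.0217² + 0.2391² + 0.5870² + 0.1522² = 0.000471 + 0.057169 + 0.344569 + 0.023165 = 0.425374
B_B = 1 / 0.425374 = 2.3509
Σp_Dᵢ² = 0.1590² + 0.0462² + 0.6769² + 0.1179² = 0.025281 + 0.002134 + 0.458194 + 0.013900 = 0.499509
B_D = 1 / 0.499509 = 2.0020
Ranking by B (broadest → narrowest): Species A (2.84) > Species C (2.61) > Species B (2.35) > Species D (2.00)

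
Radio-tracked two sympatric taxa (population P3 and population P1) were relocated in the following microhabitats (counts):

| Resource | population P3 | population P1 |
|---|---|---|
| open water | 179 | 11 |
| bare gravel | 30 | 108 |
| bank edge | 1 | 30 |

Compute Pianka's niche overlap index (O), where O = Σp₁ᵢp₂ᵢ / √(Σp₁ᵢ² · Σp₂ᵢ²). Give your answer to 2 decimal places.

Proportions for population P3 (n=210): 179/210=0.8524, 30/210=0.1429, 1/210=0.0048
Proportions for population P1 (n=149): 11/149=0.0738, 108/149=0.7248, 30/149=0.2013
Σ p₁ᵢp₂ᵢ = 0.062907 + 0.103574 + 0.000966 = 0.167447
Σp_1ᵢ² = 0.8524² + 0.1429² + 0.0048² = 0.726586 + 0.020420 + 0.000023 = 0.747029
Σp_2ᵢ² = 0.0738² + 0.7248² + 0.2013² = 0.005446 + 0.525335 + 0.040522 = 0.571303
O = 0.167447 / √(0.747029 × 0.571303) = 0.167447 / 0.6532839 = 0.2563

0.26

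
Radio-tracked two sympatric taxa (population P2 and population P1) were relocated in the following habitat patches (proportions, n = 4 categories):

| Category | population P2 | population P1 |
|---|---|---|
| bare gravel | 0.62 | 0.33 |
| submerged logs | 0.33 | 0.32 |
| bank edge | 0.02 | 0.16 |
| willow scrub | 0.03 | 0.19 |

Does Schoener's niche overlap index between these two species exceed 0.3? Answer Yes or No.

Σ|p₁ᵢ − p₂ᵢ| = 0.29 + 0.01 + 0.14 + 0.16 = 0.60
D = 1 − ½ × 0.60 = 1 − 0.300 = 0.7000
D = 0.7000 > 0.3 → Yes.

Yes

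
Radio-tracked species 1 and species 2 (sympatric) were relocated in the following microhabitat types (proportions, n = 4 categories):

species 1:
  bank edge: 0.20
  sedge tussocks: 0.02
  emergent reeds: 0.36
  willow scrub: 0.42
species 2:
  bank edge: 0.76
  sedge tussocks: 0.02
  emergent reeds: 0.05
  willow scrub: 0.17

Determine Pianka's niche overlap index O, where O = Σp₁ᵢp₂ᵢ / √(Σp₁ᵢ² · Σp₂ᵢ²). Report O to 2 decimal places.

0.53

Σ p₁ᵢp₂ᵢ = 0.1520 + 0.0004 + 0.0180 + 0.0714 = 0.2418
Σp_1ᵢ² = 0.20² + 0.02² + 0.36² + 0.42² = 0.0400 + 0.0004 + 0.1296 + 0.1764 = 0.3464
Σp_2ᵢ² = 0.76² + 0.02² + 0.05² + 0.17² = 0.5776 + 0.0004 + 0.0025 + 0.0289 = 0.6094
O = 0.2418 / √(0.3464 × 0.6094) = 0.2418 / 0.45945 = 0.5263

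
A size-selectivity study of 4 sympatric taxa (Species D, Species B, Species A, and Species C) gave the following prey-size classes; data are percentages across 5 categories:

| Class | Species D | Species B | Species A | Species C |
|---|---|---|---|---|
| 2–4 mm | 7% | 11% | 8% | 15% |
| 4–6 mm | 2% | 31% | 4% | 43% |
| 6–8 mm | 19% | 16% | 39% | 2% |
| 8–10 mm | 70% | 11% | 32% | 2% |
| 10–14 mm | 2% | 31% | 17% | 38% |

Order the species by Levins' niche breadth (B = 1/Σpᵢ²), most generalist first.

Convert percentages to proportions (divide by 100).
Σp_Dᵢ² = 0.07² + 0.02² + 0.19² + 0.70² + 0.02² = 0.0049 + 0.0004 + 0.0361 + 0.4900 + 0.0004 = 0.5318
B_D = 1 / 0.5318 = 1.8804
Σp_Bᵢ² = 0.11² + 0.31² + 0.16² + 0.11² + 0.31² = 0.0121 + 0.0961 + 0.0256 + 0.0121 + 0.0961 = 0.2420
B_B = 1 / 0.2420 = 4.1322
Σp_Aᵢ² = 0.08² + 0.04² + 0.39² + 0.32² + 0.17² = 0.0064 + 0.0016 + 0.1521 + 0.1024 + 0.0289 = 0.2914
B_A = 1 / 0.2914 = 3.4317
Σp_Cᵢ² = 0.15² + 0.43² + 0.02² + 0.02² + 0.38² = 0.0225 + 0.1849 + 0.0004 + 0.0004 + 0.1444 = 0.3526
B_C = 1 / 0.3526 = 2.8361
Ranking by B (broadest → narrowest): Species B (4.13) > Species A (3.43) > Species C (2.84) > Species D (1.88)

Species B > Species A > Species C > Species D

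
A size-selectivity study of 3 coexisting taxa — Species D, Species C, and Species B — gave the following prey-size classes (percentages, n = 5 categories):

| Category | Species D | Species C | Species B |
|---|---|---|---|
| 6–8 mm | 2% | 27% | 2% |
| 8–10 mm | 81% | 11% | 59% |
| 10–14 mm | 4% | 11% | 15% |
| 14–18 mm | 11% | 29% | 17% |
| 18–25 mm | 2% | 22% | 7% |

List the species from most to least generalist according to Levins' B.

Convert percentages to proportions (divide by 100).
Σp_Dᵢ² = 0.02² + 0.81² + 0.04² + 0.11² + 0.02² = 0.0004 + 0.6561 + 0.0016 + 0.0121 + 0.0004 = 0.6706
B_D = 1 / 0.6706 = 1.4912
Σp_Cᵢ² = 0.27² + 0.11² + 0.11² + 0.29² + 0.22² = 0.0729 + 0.0121 + 0.0121 + 0.0841 + 0.0484 = 0.2296
B_C = 1 / 0.2296 = 4.3554
Σp_Bᵢ² = 0.02² + 0.59² + 0.15² + 0.17² + 0.07² = 0.0004 + 0.3481 + 0.0225 + 0.0289 + 0.0049 = 0.4048
B_B = 1 / 0.4048 = 2.4704
Ranking by B (broadest → narrowest): Species C (4.36) > Species B (2.47) > Species D (1.49)

Species C > Species B > Species D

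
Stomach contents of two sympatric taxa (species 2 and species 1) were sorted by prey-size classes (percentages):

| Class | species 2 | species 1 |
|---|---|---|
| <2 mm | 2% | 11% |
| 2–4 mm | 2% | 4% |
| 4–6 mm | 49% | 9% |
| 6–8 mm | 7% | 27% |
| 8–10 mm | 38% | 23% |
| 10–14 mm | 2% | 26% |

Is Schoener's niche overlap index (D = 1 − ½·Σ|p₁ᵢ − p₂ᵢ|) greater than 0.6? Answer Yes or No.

No

Convert percentages to proportions (divide by 100).
Σ|p₁ᵢ − p₂ᵢ| = 0.09 + 0.02 + 0.40 + 0.20 + 0.15 + 0.24 = 1.10
D = 1 − ½ × 1.10 = 1 − 0.550 = 0.4500
D = 0.4500 < 0.6 → No.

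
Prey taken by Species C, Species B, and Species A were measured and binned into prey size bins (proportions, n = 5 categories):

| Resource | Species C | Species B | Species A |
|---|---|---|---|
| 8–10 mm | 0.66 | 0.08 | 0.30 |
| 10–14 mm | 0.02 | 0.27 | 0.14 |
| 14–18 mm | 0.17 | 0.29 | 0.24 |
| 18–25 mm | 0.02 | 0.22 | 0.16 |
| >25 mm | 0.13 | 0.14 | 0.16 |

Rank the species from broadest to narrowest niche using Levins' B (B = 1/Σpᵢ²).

Σp_Cᵢ² = 0.66² + 0.02² + 0.17² + 0.02² + 0.13² = 0.4356 + 0.0004 + 0.0289 + 0.0004 + 0.0169 = 0.4822
B_C = 1 / 0.4822 = 2.0738
Σp_Bᵢ² = 0.08² + 0.27² + 0.29² + 0.22² + 0.14² = 0.0064 + 0.0729 + 0.0841 + 0.0484 + 0.0196 = 0.2314
B_B = 1 / 0.2314 = 4.3215
Σp_Aᵢ² = 0.30² + 0.14² + 0.24² + 0.16² + 0.16² = 0.0900 + 0.0196 + 0.0576 + 0.0256 + 0.0256 = 0.2184
B_A = 1 / 0.2184 = 4.5788
Ranking by B (broadest → narrowest): Species A (4.58) > Species B (4.32) > Species C (2.07)

Species A > Species B > Species C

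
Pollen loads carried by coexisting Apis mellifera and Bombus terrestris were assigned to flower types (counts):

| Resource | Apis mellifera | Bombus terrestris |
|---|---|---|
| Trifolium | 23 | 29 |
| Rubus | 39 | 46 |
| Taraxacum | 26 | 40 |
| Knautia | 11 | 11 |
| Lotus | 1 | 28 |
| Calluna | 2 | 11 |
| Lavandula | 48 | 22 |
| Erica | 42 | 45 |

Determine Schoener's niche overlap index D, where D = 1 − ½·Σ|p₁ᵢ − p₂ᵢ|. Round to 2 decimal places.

Proportions for Apis mellifera (n=192): 23/192=0.1198, 39/192=0.2031, 26/192=0.1354, 11/192=0.0573, 1/192=0.0052, 2/192=0.0104, 48/192=0.2500, 42/192=0.2188
Proportions for Bombus terrestris (n=232): 29/232=0.1250, 46/232=0.1983, 40/232=0.1724, 11/232=0.0474, 28/232=0.1207, 11/232=0.0474, 22/232=0.0948, 45/232=0.1940
Σ|p₁ᵢ − p₂ᵢ| = 0.0052 + 0.0048 + 0.0370 + 0.0099 + 0.1155 + 0.0370 + 0.1552 + 0.0248 = 0.3894
D = 1 − ½ × 0.3894 = 1 − 0.19470 = 0.80530

0.81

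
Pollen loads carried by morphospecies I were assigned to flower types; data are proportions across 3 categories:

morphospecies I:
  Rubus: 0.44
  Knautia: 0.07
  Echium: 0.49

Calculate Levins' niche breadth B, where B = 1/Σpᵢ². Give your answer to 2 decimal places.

2.28

Σpᵢ² = 0.44² + 0.07² + 0.49² = 0.1936 + 0.0049 + 0.2401 = 0.4386
B = 1 / 0.4386 = 2.2800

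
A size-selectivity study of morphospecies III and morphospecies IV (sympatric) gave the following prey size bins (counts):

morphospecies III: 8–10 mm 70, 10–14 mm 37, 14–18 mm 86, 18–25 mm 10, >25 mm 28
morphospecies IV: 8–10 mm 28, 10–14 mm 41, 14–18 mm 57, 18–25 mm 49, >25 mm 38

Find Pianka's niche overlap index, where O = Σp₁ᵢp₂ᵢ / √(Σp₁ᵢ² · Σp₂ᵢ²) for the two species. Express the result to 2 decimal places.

0.84

Proportions for morphospecies III (n=231): 70/231=0.3030, 37/231=0.1602, 86/231=0.3723, 10/231=0.0433, 28/231=0.1212
Proportions for morphospecies IV (n=213): 28/213=0.1315, 41/213=0.1925, 57/213=0.2676, 49/213=0.2300, 38/213=0.1784
Σ p₁ᵢp₂ᵢ = 0.039845 + 0.030839 + 0.099627 + 0.009959 + 0.021622 = 0.201892
Σp_1ᵢ² = 0.3030² + 0.1602² + 0.3723² + 0.0433² + 0.1212² = 0.091809 + 0.025664 + 0.138607 + 0.001875 + 0.014689 = 0.272644
Σp_2ᵢ² = 0.1315² + 0.1925² + 0.2676² + 0.2300² + 0.1784² = 0.017292 + 0.037056 + 0.071610 + 0.052900 + 0.031827 = 0.210685
O = 0.201892 / √(0.272644 × 0.210685) = 0.201892 / 0.2396706 = 0.8424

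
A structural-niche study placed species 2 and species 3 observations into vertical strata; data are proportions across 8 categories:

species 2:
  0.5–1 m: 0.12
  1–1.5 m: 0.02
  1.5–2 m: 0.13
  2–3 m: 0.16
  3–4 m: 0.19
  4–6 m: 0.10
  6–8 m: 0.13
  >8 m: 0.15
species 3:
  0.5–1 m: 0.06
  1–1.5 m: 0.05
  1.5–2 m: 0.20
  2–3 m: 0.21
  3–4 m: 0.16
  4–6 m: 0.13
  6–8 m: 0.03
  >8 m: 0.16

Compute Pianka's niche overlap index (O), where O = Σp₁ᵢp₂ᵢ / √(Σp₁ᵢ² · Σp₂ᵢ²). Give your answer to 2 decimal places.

Σ p₁ᵢp₂ᵢ = 0.0072 + 0.0010 + 0.0260 + 0.0336 + 0.0304 + 0.0130 + 0.0039 + 0.0240 = 0.1391
Σp_1ᵢ² = 0.12² + 0.02² + 0.13² + 0.16² + 0.19² + 0.10² + 0.13² + 0.15² = 0.0144 + 0.0004 + 0.0169 + 0.0256 + 0.0361 + 0.0100 + 0.0169 + 0.0225 = 0.1428
Σp_2ᵢ² = 0.06² + 0.05² + 0.20² + 0.21² + 0.16² + 0.13² + 0.03² + 0.16² = 0.0036 + 0.0025 + 0.0400 + 0.0441 + 0.0256 + 0.0169 + 0.0009 + 0.0256 = 0.1592
O = 0.1391 / √(0.1428 × 0.1592) = 0.1391 / 0.15078 = 0.9225

0.92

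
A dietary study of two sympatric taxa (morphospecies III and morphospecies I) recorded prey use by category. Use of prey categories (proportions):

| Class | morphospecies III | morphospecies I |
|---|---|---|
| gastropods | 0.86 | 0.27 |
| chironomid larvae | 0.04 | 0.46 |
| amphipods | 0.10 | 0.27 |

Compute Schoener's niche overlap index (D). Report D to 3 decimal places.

0.410

Σ|p₁ᵢ − p₂ᵢ| = 0.59 + 0.42 + 0.17 = 1.18
D = 1 − ½ × 1.18 = 1 − 0.590 = 0.41000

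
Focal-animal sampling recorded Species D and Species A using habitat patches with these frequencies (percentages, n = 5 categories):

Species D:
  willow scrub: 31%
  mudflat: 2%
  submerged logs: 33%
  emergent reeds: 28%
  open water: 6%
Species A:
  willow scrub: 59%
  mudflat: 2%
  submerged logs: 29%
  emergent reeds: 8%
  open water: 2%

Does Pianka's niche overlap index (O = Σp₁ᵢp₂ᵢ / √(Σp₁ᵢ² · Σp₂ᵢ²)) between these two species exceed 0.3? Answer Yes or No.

Yes

Convert percentages to proportions (divide by 100).
Σ p₁ᵢp₂ᵢ = 0.1829 + 0.0004 + 0.0957 + 0.0224 + 0.0012 = 0.3026
Σp_1ᵢ² = 0.31² + 0.02² + 0.33² + 0.28² + 0.06² = 0.0961 + 0.0004 + 0.1089 + 0.0784 + 0.0036 = 0.2874
Σp_2ᵢ² = 0.59² + 0.02² + 0.29² + 0.08² + 0.02² = 0.3481 + 0.0004 + 0.0841 + 0.0064 + 0.0004 = 0.4394
O = 0.3026 / √(0.2874 × 0.4394) = 0.3026 / 0.35536 = 0.8515
O = 0.8515 > 0.3 → Yes.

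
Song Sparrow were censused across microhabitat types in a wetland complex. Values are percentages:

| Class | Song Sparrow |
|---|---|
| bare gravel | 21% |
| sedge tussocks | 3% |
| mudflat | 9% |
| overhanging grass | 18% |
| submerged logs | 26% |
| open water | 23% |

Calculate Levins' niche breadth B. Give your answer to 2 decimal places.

Convert percentages to proportions (divide by 100).
Σpᵢ² = 0.21² + 0.03² + 0.09² + 0.18² + 0.26² + 0.23² = 0.0441 + 0.0009 + 0.0081 + 0.0324 + 0.0676 + 0.0529 = 0.2060
B = 1 / 0.2060 = 4.8544

4.85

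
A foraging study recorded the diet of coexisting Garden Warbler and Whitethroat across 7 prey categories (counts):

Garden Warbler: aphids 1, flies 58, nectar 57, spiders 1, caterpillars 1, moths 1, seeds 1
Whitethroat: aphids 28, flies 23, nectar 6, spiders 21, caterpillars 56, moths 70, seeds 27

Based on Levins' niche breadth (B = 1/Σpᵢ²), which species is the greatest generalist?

Whitethroat

Proportions for Garden Warbler (n=120): 1/120=0.0083, 58/120=0.4833, 57/120=0.4750, 1/120=0.0083, 1/120=0.0083, 1/120=0.0083, 1/120=0.0083
Proportions for Whitethroat (n=231): 28/231=0.1212, 23/231=0.0996, 6/231=0.0260, 21/231=0.0909, 56/231=0.2424, 70/231=0.3030, 27/231=0.1169
Σp_Warbᵢ² = 0.0083² + 0.4833² + 0.4750² + 0.0083² + 0.0083² + 0.0083² + 0.0083² = 0.000069 + 0.233579 + 0.225625 + 0.000069 + 0.000069 + 0.000069 + 0.000069 = 0.459549
B_Warb = 1 / 0.459549 = 2.1760
Σp_Whitᵢ² = 0.1212² + 0.0996² + 0.0260² + 0.0909² + 0.2424² + 0.3030² + 0.1169² = 0.014689 + 0.009920 + 0.000676 + 0.008263 + 0.058758 + 0.091809 + 0.013666 = 0.197781
B_Whit = 1 / 0.197781 = 5.0561
Highest B → broadest niche (most generalist): Whitethroat (B = 5.06).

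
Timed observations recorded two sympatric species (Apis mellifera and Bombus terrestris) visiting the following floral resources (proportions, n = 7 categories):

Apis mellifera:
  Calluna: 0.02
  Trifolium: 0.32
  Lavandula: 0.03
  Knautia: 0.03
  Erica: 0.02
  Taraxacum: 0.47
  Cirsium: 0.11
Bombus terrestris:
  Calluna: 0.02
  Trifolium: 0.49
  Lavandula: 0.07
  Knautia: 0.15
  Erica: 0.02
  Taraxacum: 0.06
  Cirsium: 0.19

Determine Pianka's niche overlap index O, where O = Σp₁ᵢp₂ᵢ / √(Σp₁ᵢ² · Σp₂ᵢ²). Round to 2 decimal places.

0.66

Σ p₁ᵢp₂ᵢ = 0.0004 + 0.1568 + 0.0021 + 0.0045 + 0.0004 + 0.0282 + 0.0209 = 0.2133
Σp_1ᵢ² = 0.02² + 0.32² + 0.03² + 0.03² + 0.02² + 0.47² + 0.11² = 0.0004 + 0.1024 + 0.0009 + 0.0009 + 0.0004 + 0.2209 + 0.0121 = 0.3380
Σp_2ᵢ² = 0.02² + 0.49² + 0.07² + 0.15² + 0.02² + 0.06² + 0.19² = 0.0004 + 0.2401 + 0.0049 + 0.0225 + 0.0004 + 0.0036 + 0.0361 = 0.3080
O = 0.2133 / √(0.3380 × 0.3080) = 0.2133 / 0.32265 = 0.6611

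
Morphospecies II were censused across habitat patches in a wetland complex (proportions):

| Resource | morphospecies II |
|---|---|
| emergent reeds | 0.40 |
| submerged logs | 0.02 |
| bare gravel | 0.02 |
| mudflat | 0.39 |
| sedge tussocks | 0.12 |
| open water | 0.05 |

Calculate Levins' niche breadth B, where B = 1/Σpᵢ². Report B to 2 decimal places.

Σpᵢ² = 0.40² + 0.02² + 0.02² + 0.39² + 0.12² + 0.05² = 0.1600 + 0.0004 + 0.0004 + 0.1521 + 0.0144 + 0.0025 = 0.3298
B = 1 / 0.3298 = 3.0321

3.03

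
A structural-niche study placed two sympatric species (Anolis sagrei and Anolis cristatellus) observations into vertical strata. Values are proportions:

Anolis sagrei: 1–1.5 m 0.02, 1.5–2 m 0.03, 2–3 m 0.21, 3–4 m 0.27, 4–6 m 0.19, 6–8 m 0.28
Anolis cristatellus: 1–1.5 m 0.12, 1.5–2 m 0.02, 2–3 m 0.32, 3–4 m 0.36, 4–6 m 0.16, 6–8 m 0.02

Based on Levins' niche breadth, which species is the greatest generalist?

Σp_sagrᵢ² = 0.02² + 0.03² + 0.21² + 0.27² + 0.19² + 0.28² = 0.0004 + 0.0009 + 0.0441 + 0.0729 + 0.0361 + 0.0784 = 0.2328
B_sagr = 1 / 0.2328 = 4.2955
Σp_crisᵢ² = 0.12² + 0.02² + 0.32² + 0.36² + 0.16² + 0.02² = 0.0144 + 0.0004 + 0.1024 + 0.1296 + 0.0256 + 0.0004 = 0.2728
B_cris = 1 / 0.2728 = 3.6657
Highest B → broadest niche (most generalist): Anolis sagrei (B = 4.30).

Anolis sagrei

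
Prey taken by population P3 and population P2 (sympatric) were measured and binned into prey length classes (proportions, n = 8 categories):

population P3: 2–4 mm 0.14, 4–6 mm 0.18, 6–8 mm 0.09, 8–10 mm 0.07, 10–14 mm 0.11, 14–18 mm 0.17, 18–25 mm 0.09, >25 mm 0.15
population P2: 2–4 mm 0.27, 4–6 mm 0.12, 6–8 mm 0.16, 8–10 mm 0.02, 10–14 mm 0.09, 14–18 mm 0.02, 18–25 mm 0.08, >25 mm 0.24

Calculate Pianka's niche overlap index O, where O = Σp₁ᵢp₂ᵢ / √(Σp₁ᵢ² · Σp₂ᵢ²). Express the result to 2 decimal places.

Σ p₁ᵢp₂ᵢ = 0.0378 + 0.0216 + 0.0144 + 0.0014 + 0.0099 + 0.0034 + 0.0072 + 0.0360 = 0.1317
Σp_1ᵢ² = 0.14² + 0.18² + 0.09² + 0.07² + 0.11² + 0.17² + 0.09² + 0.15² = 0.0196 + 0.0324 + 0.0081 + 0.0049 + 0.0121 + 0.0289 + 0.0081 + 0.0225 = 0.1366
Σp_2ᵢ² = 0.27² + 0.12² + 0.16² + 0.02² + 0.09² + 0.02² + 0.08² + 0.24² = 0.0729 + 0.0144 + 0.0256 + 0.0004 + 0.0081 + 0.0004 + 0.0064 + 0.0576 = 0.1858
O = 0.1317 / √(0.1366 × 0.1858) = 0.1317 / 0.15931 = 0.8267

0.83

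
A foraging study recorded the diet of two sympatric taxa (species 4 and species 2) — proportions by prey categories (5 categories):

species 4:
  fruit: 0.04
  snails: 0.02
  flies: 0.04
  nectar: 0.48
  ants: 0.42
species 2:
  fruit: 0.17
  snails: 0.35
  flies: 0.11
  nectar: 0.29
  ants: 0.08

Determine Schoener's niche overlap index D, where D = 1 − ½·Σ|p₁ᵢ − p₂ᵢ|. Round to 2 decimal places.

0.47

Σ|p₁ᵢ − p₂ᵢ| = 0.13 + 0.33 + 0.07 + 0.19 + 0.34 = 1.06
D = 1 − ½ × 1.06 = 1 − 0.530 = 0.4700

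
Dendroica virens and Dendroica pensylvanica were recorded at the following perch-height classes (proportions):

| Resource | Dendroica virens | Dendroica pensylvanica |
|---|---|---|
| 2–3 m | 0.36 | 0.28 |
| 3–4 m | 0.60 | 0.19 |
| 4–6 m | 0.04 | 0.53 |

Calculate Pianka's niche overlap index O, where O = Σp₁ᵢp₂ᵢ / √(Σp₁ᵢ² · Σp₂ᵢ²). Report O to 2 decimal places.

Σ p₁ᵢp₂ᵢ = 0.1008 + 0.1140 + 0.0212 = 0.2360
Σp_1ᵢ² = 0.36² + 0.60² + 0.04² = 0.1296 + 0.3600 + 0.0016 = 0.4912
Σp_2ᵢ² = 0.28² + 0.19² + 0.53² = 0.0784 + 0.0361 + 0.2809 = 0.3954
O = 0.2360 / √(0.4912 × 0.3954) = 0.2360 / 0.44070 = 0.5355

0.54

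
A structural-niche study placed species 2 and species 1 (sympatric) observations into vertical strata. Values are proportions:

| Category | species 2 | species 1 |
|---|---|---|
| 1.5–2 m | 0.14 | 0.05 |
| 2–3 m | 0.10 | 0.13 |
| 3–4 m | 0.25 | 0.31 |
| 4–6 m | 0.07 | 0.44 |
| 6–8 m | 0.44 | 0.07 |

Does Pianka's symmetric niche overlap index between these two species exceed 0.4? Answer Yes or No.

Yes

Σ p₁ᵢp₂ᵢ = 0.0070 + 0.0130 + 0.0775 + 0.0308 + 0.0308 = 0.1591
Σp_1ᵢ² = 0.14² + 0.10² + 0.25² + 0.07² + 0.44² = 0.0196 + 0.0100 + 0.0625 + 0.0049 + 0.1936 = 0.2906
Σp_2ᵢ² = 0.05² + 0.13² + 0.31² + 0.44² + 0.07² = 0.0025 + 0.0169 + 0.0961 + 0.1936 + 0.0049 = 0.3140
O = 0.1591 / √(0.2906 × 0.3140) = 0.1591 / 0.30207 = 0.5267
O = 0.5267 > 0.4 → Yes.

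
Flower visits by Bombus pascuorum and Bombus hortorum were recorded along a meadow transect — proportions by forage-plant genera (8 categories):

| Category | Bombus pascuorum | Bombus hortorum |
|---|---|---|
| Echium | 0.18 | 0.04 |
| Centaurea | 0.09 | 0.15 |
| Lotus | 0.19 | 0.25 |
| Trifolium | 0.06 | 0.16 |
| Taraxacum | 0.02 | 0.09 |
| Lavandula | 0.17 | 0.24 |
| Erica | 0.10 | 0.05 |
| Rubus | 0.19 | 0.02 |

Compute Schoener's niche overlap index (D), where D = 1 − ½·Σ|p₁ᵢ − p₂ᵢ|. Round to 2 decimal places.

0.64

Σ|p₁ᵢ − p₂ᵢ| = 0.14 + 0.06 + 0.06 + 0.10 + 0.07 + 0.07 + 0.05 + 0.17 = 0.72
D = 1 − ½ × 0.72 = 1 − 0.360 = 0.6400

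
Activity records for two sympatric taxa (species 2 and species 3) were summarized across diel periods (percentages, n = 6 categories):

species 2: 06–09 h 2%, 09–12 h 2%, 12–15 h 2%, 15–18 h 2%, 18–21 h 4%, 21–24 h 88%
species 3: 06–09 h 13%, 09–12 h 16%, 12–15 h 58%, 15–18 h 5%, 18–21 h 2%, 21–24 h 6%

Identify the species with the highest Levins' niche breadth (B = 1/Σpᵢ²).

species 3

Convert percentages to proportions (divide by 100).
Σp_2ᵢ² = 0.02² + 0.02² + 0.02² + 0.02² + 0.04² + 0.88² = 0.0004 + 0.0004 + 0.0004 + 0.0004 + 0.0016 + 0.7744 = 0.7776
B_2 = 1 / 0.7776 = 1.2860
Σp_3ᵢ² = 0.13² + 0.16² + 0.58² + 0.05² + 0.02² + 0.06² = 0.0169 + 0.0256 + 0.3364 + 0.0025 + 0.0004 + 0.0036 = 0.3854
B_3 = 1 / 0.3854 = 2.5947
Highest B → broadest niche (most generalist): species 3 (B = 2.59).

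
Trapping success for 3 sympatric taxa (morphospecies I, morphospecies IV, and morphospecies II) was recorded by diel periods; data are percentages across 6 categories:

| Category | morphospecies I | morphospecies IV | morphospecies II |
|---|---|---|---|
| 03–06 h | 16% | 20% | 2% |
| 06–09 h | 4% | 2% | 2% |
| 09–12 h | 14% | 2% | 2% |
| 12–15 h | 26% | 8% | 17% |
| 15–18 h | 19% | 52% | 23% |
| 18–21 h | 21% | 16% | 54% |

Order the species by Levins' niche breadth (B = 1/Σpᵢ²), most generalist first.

Convert percentages to proportions (divide by 100).
Σp_Iᵢ² = 0.16² + 0.04² + 0.14² + 0.26² + 0.19² + 0.21² = 0.0256 + 0.0016 + 0.0196 + 0.0676 + 0.0361 + 0.0441 = 0.1946
B_I = 1 / 0.1946 = 5.1387
Σp_IVᵢ² = 0.20² + 0.02² + 0.02² + 0.08² + 0.52² + 0.16² = 0.0400 + 0.0004 + 0.0004 + 0.0064 + 0.2704 + 0.0256 = 0.3432
B_IV = 1 / 0.3432 = 2.9138
Σp_IIᵢ² = 0.02² + 0.02² + 0.02² + 0.17² + 0.23² + 0.54² = 0.0004 + 0.0004 + 0.0004 + 0.0289 + 0.0529 + 0.2916 = 0.3746
B_II = 1 / 0.3746 = 2.6695
Ranking by B (broadest → narrowest): morphospecies I (5.14) > morphospecies IV (2.91) > morphospecies II (2.67)

morphospecies I > morphospecies IV > morphospecies II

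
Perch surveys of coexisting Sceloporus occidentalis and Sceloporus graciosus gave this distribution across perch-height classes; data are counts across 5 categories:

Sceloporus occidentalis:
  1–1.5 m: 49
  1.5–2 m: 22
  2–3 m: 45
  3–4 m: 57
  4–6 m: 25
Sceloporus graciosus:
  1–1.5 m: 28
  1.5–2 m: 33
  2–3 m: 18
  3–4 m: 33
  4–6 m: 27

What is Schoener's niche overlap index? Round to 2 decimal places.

0.81

Proportions for Sceloporus occidentalis (n=198): 49/198=0.2475, 22/198=0.1111, 45/198=0.2273, 57/198=0.2879, 25/198=0.1263
Proportions for Sceloporus graciosus (n=139): 28/139=0.2014, 33/139=0.2374, 18/139=0.1295, 33/139=0.2374, 27/139=0.1942
Σ|p₁ᵢ − p₂ᵢ| = 0.0461 + 0.1263 + 0.0978 + 0.0505 + 0.0679 = 0.3886
D = 1 − ½ × 0.3886 = 1 − 0.19430 = 0.80570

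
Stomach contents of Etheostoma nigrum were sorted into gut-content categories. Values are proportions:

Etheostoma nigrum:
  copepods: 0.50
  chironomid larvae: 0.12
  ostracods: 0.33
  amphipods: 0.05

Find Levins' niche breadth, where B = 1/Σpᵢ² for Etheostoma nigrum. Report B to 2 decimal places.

Σpᵢ² = 0.50² + 0.12² + 0.33² + 0.05² = 0.2500 + 0.0144 + 0.1089 + 0.0025 = 0.3758
B = 1 / 0.3758 = 2.6610

2.66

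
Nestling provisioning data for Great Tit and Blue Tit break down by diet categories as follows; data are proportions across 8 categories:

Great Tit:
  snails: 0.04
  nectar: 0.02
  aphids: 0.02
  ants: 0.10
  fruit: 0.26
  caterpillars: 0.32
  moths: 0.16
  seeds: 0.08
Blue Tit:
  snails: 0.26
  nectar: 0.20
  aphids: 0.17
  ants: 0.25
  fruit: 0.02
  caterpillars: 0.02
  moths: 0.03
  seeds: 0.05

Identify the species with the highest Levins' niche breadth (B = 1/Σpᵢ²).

Blue Tit

Σp_Greaᵢ² = 0.04² + 0.02² + 0.02² + 0.10² + 0.26² + 0.32² + 0.16² + 0.08² = 0.0016 + 0.0004 + 0.0004 + 0.0100 + 0.0676 + 0.1024 + 0.0256 + 0.0064 = 0.2144
B_Grea = 1 / 0.2144 = 4.6642
Σp_Blueᵢ² = 0.26² + 0.20² + 0.17² + 0.25² + 0.02² + 0.02² + 0.03² + 0.05² = 0.0676 + 0.0400 + 0.0289 + 0.0625 + 0.0004 + 0.0004 + 0.0009 + 0.0025 = 0.2032
B_Blue = 1 / 0.2032 = 4.9213
Highest B → broadest niche (most generalist): Blue Tit (B = 4.92).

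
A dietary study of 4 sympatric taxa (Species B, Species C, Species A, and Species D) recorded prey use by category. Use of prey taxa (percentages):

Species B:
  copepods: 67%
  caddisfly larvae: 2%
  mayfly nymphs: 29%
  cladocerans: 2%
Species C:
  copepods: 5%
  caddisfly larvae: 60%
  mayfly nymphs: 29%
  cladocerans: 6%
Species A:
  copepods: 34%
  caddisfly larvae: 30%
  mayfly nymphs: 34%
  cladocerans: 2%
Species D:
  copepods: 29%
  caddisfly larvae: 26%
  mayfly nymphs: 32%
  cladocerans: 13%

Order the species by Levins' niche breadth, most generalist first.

Species D > Species A > Species C > Species B

Convert percentages to proportions (divide by 100).
Σp_Bᵢ² = 0.67² + 0.02² + 0.29² + 0.02² = 0.4489 + 0.0004 + 0.0841 + 0.0004 = 0.5338
B_B = 1 / 0.5338 = 1.8734
Σp_Cᵢ² = 0.05² + 0.60² + 0.29² + 0.06² = 0.0025 + 0.3600 + 0.0841 + 0.0036 = 0.4502
B_C = 1 / 0.4502 = 2.2212
Σp_Aᵢ² = 0.34² + 0.30² + 0.34² + 0.02² = 0.1156 + 0.0900 + 0.1156 + 0.0004 = 0.3216
B_A = 1 / 0.3216 = 3.1095
Σp_Dᵢ² = 0.29² + 0.26² + 0.32² + 0.13² = 0.0841 + 0.0676 + 0.1024 + 0.0169 = 0.2710
B_D = 1 / 0.2710 = 3.6900
Ranking by B (broadest → narrowest): Species D (3.69) > Species A (3.11) > Species C (2.22) > Species B (1.87)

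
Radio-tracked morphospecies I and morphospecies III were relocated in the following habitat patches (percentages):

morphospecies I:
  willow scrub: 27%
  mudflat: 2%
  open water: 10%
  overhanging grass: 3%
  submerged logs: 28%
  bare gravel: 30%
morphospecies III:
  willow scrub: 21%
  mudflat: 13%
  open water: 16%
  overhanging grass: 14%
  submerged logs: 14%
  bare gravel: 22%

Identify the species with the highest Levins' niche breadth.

Convert percentages to proportions (divide by 100).
Σp_Iᵢ² = 0.27² + 0.02² + 0.10² + 0.03² + 0.28² + 0.30² = 0.0729 + 0.0004 + 0.0100 + 0.0009 + 0.0784 + 0.0900 = 0.2526
B_I = 1 / 0.2526 = 3.9588
Σp_IIIᵢ² = 0.21² + 0.13² + 0.16² + 0.14² + 0.14² + 0.22² = 0.0441 + 0.0169 + 0.0256 + 0.0196 + 0.0196 + 0.0484 = 0.1742
B_III = 1 / 0.1742 = 5.7405
Highest B → broadest niche (most generalist): morphospecies III (B = 5.74).

morphospecies III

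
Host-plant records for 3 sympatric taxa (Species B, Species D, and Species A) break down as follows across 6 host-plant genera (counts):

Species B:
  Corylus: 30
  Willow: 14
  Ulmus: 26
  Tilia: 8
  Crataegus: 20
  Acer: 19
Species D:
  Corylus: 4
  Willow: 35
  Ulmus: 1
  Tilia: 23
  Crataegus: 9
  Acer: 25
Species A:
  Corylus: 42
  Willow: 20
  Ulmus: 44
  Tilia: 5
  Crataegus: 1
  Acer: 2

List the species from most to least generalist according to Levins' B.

Proportions for Species B (n=117): 30/117=0.2564, 14/117=0.1197, 26/117=0.2222, 8/117=0.0684, 20/117=0.1709, 19/117=0.1624
Proportions for Species D (n=97): 4/97=0.0412, 35/97=0.3608, 1/97=0.0103, 23/97=0.2371, 9/97=0.0928, 25/97=0.2577
Proportions for Species A (n=114): 42/114=0.3684, 20/114=0.1754, 44/114=0.3860, 5/114=0.0439, 1/114=0.0088, 2/114=0.0175
Σp_Bᵢ² = 0.2564² + 0.1197² + 0.2222² + 0.0684² + 0.1709² + 0.1624² = 0.065741 + 0.014328 + 0.049373 + 0.004679 + 0.029207 + 0.026374 = 0.189702
B_B = 1 / 0.189702 = 5.2714
Σp_Dᵢ² = 0.0412² + 0.3608² + 0.0103² + 0.2371² + 0.0928² + 0.2577² = 0.001697 + 0.130177 + 0.000106 + 0.056216 + 0.008612 + 0.066409 = 0.263217
B_D = 1 / 0.263217 = 3.7991
Σp_Aᵢ² = 0.3684² + 0.1754² + 0.3860² + 0.0439² + 0.0088² + 0.0175² = 0.135719 + 0.030765 + 0.148996 + 0.001927 + 0.000077 + 0.000306 = 0.317790
B_A = 1 / 0.317790 = 3.1467
Ranking by B (broadest → narrowest): Species B (5.27) > Species D (3.80) > Species A (3.15)

Species B > Species D > Species A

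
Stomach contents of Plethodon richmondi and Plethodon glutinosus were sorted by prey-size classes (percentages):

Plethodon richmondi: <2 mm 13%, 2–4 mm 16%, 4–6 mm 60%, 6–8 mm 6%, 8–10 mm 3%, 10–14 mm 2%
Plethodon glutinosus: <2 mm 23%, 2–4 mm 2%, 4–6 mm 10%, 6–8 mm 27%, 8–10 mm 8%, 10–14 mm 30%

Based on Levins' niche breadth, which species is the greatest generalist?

Plethodon glutinosus

Convert percentages to proportions (divide by 100).
Σp_richᵢ² = 0.13² + 0.16² + 0.60² + 0.06² + 0.03² + 0.02² = 0.0169 + 0.0256 + 0.3600 + 0.0036 + 0.0009 + 0.0004 = 0.4074
B_rich = 1 / 0.4074 = 2.4546
Σp_glutᵢ² = 0.23² + 0.02² + 0.10² + 0.27² + 0.08² + 0.30² = 0.0529 + 0.0004 + 0.0100 + 0.0729 + 0.0064 + 0.0900 = 0.2326
B_glut = 1 / 0.2326 = 4.2992
Highest B → broadest niche (most generalist): Plethodon glutinosus (B = 4.30).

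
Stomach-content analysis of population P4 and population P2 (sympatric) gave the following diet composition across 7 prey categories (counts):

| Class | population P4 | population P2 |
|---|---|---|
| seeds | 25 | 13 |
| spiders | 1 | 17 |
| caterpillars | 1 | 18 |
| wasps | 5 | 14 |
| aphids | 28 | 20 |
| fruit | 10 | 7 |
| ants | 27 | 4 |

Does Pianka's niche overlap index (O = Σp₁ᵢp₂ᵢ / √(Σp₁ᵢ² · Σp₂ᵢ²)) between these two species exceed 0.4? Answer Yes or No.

Proportions for population P4 (n=97): 25/97=0.2577, 1/97=0.0103, 1/97=0.0103, 5/97=0.0515, 28/97=0.2887, 10/97=0.1031, 27/97=0.2784
Proportions for population P2 (n=93): 13/93=0.1398, 17/93=0.1828, 18/93=0.1935, 14/93=0.1505, 20/93=0.2151, 7/93=0.0753, 4/93=0.0430
Σ p₁ᵢp₂ᵢ = 0.036026 + 0.001883 + 0.001993 + 0.007751 + 0.062099 + 0.007763 + 0.011971 = 0.129486
Σp_1ᵢ² = 0.2577² + 0.0103² + 0.0103² + 0.0515² + 0.2887² + 0.1031² + 0.2784² = 0.066409 + 0.000106 + 0.000106 + 0.002652 + 0.083348 + 0.010630 + 0.077507 = 0.240758
Σp_2ᵢ² = 0.1398² + 0.1828² + 0.1935² + 0.1505² + 0.2151² + 0.0753² + 0.0430² = 0.019544 + 0.033416 + 0.037442 + 0.022650 + 0.046268 + 0.005670 + 0.001849 = 0.166839
O = 0.129486 / √(0.240758 × 0.166839) = 0.129486 / 0.2004191 = 0.6461
O = 0.6461 > 0.4 → Yes.

Yes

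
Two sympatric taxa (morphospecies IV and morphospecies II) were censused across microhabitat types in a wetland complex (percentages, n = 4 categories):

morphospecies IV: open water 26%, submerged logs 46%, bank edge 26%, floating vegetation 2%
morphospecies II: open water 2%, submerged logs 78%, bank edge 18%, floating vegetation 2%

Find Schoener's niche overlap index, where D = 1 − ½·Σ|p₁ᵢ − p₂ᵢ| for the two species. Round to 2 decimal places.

0.68

Convert percentages to proportions (divide by 100).
Σ|p₁ᵢ − p₂ᵢ| = 0.24 + 0.32 + 0.08 + 0.00 = 0.64
D = 1 − ½ × 0.64 = 1 − 0.320 = 0.6800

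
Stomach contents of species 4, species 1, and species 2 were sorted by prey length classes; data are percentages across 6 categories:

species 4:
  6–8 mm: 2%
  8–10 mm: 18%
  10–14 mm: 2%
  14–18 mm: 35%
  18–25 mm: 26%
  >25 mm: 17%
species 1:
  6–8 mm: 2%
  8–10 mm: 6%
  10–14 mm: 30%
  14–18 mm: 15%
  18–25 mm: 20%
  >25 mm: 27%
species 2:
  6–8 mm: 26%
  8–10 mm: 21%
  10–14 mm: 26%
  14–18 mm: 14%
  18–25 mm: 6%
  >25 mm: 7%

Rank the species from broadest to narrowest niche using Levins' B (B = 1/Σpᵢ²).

Convert percentages to proportions (divide by 100).
Σp_4ᵢ² = 0.02² + 0.18² + 0.02² + 0.35² + 0.26² + 0.17² = 0.0004 + 0.0324 + 0.0004 + 0.1225 + 0.0676 + 0.0289 = 0.2522
B_4 = 1 / 0.2522 = 3.9651
Σp_1ᵢ² = 0.02² + 0.06² + 0.30² + 0.15² + 0.20² + 0.27² = 0.0004 + 0.0036 + 0.0900 + 0.0225 + 0.0400 + 0.0729 = 0.2294
B_1 = 1 / 0.2294 = 4.3592
Σp_2ᵢ² = 0.26² + 0.21² + 0.26² + 0.14² + 0.06² + 0.07² = 0.0676 + 0.0441 + 0.0676 + 0.0196 + 0.0036 + 0.0049 = 0.2074
B_2 = 1 / 0.2074 = 4.8216
Ranking by B (broadest → narrowest): species 2 (4.82) > species 1 (4.36) > species 4 (3.97)

species 2 > species 1 > species 4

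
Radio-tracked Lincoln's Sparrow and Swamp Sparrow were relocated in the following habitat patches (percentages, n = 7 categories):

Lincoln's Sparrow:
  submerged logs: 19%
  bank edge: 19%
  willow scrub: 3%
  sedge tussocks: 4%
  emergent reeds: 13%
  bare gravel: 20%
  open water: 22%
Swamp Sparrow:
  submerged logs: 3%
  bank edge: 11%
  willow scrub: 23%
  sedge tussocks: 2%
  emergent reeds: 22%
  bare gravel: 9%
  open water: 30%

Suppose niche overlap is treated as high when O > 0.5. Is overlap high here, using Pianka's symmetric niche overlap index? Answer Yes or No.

Yes

Convert percentages to proportions (divide by 100).
Σ p₁ᵢp₂ᵢ = 0.0057 + 0.0209 + 0.0069 + 0.0008 + 0.0286 + 0.0180 + 0.0660 = 0.1469
Σp_1ᵢ² = 0.19² + 0.19² + 0.03² + 0.04² + 0.13² + 0.20² + 0.22² = 0.0361 + 0.0361 + 0.0009 + 0.0016 + 0.0169 + 0.0400 + 0.0484 = 0.1800
Σp_2ᵢ² = 0.03² + 0.11² + 0.23² + 0.02² + 0.22² + 0.09² + 0.30² = 0.0009 + 0.0121 + 0.0529 + 0.0004 + 0.0484 + 0.0081 + 0.0900 = 0.2128
O = 0.1469 / √(0.1800 × 0.2128) = 0.1469 / 0.19571 = 0.7506
O = 0.7506 > 0.5 → Yes.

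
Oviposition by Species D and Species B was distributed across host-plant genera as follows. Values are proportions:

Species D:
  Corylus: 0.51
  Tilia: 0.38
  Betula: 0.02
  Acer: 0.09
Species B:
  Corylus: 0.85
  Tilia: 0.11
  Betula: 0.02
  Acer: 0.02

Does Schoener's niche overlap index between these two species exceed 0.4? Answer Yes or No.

Yes

Σ|p₁ᵢ − p₂ᵢ| = 0.34 + 0.27 + 0.00 + 0.07 = 0.68
D = 1 − ½ × 0.68 = 1 − 0.340 = 0.6600
D = 0.6600 > 0.4 → Yes.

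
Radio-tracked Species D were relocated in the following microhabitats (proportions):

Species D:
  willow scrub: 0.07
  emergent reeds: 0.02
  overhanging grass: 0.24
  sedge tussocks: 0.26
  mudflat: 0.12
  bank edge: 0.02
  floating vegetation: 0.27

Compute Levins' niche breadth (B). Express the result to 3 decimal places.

Σpᵢ² = 0.07² + 0.02² + 0.24² + 0.26² + 0.12² + 0.02² + 0.27² = 0.0049 + 0.0004 + 0.0576 + 0.0676 + 0.0144 + 0.0004 + 0.0729 = 0.2182
B = 1 / 0.2182 = 4.58295

4.583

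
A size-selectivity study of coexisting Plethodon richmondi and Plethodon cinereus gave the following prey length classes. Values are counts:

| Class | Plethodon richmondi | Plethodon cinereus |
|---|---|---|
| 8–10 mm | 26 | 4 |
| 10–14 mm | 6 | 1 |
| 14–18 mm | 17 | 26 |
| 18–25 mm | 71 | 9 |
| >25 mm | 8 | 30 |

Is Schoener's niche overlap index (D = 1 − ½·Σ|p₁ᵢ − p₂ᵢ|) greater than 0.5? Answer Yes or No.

Proportions for Plethodon richmondi (n=128): 26/128=0.2031, 6/128=0.0469, 17/128=0.1328, 71/128=0.5547, 8/128=0.0625
Proportions for Plethodon cinereus (n=70): 4/70=0.0571, 1/70=0.0143, 26/70=0.3714, 9/70=0.1286, 30/70=0.4286
Σ|p₁ᵢ − p₂ᵢ| = 0.1460 + 0.0326 + 0.2386 + 0.4261 + 0.3661 = 1.2094
D = 1 − ½ × 1.2094 = 1 − 0.60470 = 0.39530
D = 0.39530 < 0.5 → No.

No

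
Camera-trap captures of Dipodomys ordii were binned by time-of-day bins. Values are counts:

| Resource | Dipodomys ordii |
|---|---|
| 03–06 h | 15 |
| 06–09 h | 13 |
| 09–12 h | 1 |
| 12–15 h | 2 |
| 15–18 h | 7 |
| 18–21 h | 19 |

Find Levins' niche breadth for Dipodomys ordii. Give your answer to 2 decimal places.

Proportions for Dipodomys ordii (n=57): 15/57=0.2632, 13/57=0.2281, 1/57=0.0175, 2/57=0.0351, 7/57=0.1228, 19/57=0.3333
Σpᵢ² = 0.2632² + 0.2281² + 0.0175² + 0.0351² + 0.1228² + 0.3333² = 0.069274 + 0.052030 + 0.000306 + 0.001232 + 0.015080 + 0.111089 = 0.249011
B = 1 / 0.249011 = 4.0159

4.02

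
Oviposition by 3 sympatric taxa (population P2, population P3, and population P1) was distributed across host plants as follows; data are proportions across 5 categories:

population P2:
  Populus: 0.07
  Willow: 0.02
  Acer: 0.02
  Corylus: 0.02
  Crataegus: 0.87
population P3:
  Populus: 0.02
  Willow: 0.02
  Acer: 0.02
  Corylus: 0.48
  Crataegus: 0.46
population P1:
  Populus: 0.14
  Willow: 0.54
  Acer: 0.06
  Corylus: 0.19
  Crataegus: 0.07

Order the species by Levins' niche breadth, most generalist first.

Σp_P2ᵢ² = 0.07² + 0.02² + 0.02² + 0.02² + 0.87² = 0.0049 + 0.0004 + 0.0004 + 0.0004 + 0.7569 = 0.7630
B_P2 = 1 / 0.7630 = 1.3106
Σp_P3ᵢ² = 0.02² + 0.02² + 0.02² + 0.48² + 0.46² = 0.0004 + 0.0004 + 0.0004 + 0.2304 + 0.2116 = 0.4432
B_P3 = 1 / 0.4432 = 2.2563
Σp_P1ᵢ² = 0.14² + 0.54² + 0.06² + 0.19² + 0.07² = 0.0196 + 0.2916 + 0.0036 + 0.0361 + 0.0049 = 0.3558
B_P1 = 1 / 0.3558 = 2.8106
Ranking by B (broadest → narrowest): population P1 (2.81) > population P3 (2.26) > population P2 (1.31)

population P1 > population P3 > population P2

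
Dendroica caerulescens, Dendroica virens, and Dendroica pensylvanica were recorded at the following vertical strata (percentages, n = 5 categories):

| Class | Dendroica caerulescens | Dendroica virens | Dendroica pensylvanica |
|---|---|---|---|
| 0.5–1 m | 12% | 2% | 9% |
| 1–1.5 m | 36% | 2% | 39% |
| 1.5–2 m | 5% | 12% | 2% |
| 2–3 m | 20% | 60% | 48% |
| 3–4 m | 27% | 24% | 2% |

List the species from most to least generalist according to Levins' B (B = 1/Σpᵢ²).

Dendroica caerulescens > Dendroica pensylvanica > Dendroica virens

Convert percentages to proportions (divide by 100).
Σp_caerᵢ² = 0.12² + 0.36² + 0.05² + 0.20² + 0.27² = 0.0144 + 0.1296 + 0.0025 + 0.0400 + 0.0729 = 0.2594
B_caer = 1 / 0.2594 = 3.8551
Σp_vireᵢ² = 0.02² + 0.02² + 0.12² + 0.60² + 0.24² = 0.0004 + 0.0004 + 0.0144 + 0.3600 + 0.0576 = 0.4328
B_vire = 1 / 0.4328 = 2.3105
Σp_pensᵢ² = 0.09² + 0.39² + 0.02² + 0.48² + 0.02² = 0.0081 + 0.1521 + 0.0004 + 0.2304 + 0.0004 = 0.3914
B_pens = 1 / 0.3914 = 2.5549
Ranking by B (broadest → narrowest): Dendroica caerulescens (3.86) > Dendroica pensylvanica (2.55) > Dendroica virens (2.31)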